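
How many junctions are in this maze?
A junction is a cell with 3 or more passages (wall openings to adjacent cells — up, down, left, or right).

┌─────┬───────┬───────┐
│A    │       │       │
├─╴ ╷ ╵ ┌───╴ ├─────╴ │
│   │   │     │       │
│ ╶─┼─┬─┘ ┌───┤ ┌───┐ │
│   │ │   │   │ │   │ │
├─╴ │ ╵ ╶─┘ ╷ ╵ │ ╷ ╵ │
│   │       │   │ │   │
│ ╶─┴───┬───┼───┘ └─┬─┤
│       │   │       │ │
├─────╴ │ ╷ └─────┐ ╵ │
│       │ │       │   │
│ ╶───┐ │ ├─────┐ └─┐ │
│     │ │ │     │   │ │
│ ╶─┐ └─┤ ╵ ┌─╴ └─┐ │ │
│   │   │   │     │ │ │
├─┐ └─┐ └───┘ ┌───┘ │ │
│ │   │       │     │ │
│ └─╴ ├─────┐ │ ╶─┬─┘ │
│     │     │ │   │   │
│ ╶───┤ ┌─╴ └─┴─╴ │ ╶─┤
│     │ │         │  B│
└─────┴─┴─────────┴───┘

Checking each cell for number of passages:

Junctions found (3+ passages):
  (0, 1): 3 passages
  (1, 10): 3 passages
  (3, 3): 3 passages
  (4, 8): 3 passages
  (5, 3): 3 passages
  (5, 10): 3 passages
  (6, 0): 3 passages
  (7, 7): 3 passages
  (8, 6): 3 passages
  (9, 0): 3 passages
  (10, 5): 3 passages
Total junctions: 11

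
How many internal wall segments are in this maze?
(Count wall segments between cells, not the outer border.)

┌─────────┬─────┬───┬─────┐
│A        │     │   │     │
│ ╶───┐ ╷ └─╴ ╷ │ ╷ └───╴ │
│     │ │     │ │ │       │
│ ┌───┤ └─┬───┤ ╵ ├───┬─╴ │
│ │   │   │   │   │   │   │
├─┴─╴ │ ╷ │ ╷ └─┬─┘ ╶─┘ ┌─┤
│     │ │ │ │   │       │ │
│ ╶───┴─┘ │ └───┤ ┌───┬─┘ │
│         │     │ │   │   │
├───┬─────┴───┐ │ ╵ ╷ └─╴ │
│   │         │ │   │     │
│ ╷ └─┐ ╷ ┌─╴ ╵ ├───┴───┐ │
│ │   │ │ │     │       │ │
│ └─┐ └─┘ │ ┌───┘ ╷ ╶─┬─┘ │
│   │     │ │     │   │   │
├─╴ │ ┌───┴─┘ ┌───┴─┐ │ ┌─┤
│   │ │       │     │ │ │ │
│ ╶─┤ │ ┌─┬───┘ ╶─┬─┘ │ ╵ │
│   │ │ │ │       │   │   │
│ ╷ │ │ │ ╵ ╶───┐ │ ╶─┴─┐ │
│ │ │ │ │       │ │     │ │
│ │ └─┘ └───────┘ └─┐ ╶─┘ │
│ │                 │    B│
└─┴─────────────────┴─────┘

Counting internal wall segments:
Total internal walls: 132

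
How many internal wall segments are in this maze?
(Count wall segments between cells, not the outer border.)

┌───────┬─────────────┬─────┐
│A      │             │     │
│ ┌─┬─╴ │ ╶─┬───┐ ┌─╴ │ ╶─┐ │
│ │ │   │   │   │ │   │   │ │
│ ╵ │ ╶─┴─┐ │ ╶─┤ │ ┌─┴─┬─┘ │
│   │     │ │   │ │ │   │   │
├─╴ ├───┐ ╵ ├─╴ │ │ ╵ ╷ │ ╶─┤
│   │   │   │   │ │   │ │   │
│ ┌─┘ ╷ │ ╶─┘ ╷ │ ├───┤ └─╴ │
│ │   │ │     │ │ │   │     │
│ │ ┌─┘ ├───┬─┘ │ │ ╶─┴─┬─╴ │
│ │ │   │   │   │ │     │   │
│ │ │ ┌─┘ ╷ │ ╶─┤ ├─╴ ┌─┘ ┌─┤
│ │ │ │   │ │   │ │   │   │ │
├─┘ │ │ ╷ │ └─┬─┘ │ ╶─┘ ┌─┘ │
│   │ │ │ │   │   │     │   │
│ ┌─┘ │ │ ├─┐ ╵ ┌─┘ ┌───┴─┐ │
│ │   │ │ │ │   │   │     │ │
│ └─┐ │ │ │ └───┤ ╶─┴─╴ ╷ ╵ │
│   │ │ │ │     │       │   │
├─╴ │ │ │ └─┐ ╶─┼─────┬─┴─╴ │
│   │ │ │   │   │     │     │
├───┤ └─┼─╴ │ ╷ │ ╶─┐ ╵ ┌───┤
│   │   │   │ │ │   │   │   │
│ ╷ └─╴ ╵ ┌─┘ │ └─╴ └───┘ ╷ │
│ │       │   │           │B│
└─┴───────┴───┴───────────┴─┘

Counting internal wall segments:
Total internal walls: 156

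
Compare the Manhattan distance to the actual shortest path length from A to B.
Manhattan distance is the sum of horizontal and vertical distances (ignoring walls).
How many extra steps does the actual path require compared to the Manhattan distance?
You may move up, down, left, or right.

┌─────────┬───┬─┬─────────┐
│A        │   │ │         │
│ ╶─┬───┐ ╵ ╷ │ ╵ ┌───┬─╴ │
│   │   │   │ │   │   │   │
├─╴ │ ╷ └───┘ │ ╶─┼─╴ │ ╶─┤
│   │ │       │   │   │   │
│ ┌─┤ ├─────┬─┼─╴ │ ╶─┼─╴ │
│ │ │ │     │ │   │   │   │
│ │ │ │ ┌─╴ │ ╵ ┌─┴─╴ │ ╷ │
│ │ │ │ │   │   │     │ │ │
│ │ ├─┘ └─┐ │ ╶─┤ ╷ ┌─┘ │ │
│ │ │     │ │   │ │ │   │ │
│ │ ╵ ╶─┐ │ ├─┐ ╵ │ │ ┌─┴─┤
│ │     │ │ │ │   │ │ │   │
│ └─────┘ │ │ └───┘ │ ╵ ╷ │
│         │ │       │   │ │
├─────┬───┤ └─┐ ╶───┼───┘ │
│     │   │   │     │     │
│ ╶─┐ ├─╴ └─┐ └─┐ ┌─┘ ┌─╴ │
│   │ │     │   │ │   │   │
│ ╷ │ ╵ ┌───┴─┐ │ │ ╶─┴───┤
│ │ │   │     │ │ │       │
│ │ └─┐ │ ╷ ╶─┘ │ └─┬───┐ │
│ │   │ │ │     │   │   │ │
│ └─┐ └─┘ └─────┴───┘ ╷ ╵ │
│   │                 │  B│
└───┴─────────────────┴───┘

Manhattan distance: |12 - 0| + |12 - 0| = 24
Actual path length: 46
Extra steps: 46 - 24 = 22

Solution:

┌─────────┬───┬─┬─────────┐
│A        │   │ │         │
│ ╶─┬───┐ ╵ ╷ │ ╵ ┌───┬─╴ │
│↳ ↓│   │   │ │   │   │   │
├─╴ │ ╷ └───┘ │ ╶─┼─╴ │ ╶─┤
│↓ ↲│ │       │   │   │   │
│ ┌─┤ ├─────┬─┼─╴ │ ╶─┼─╴ │
│↓│ │ │↱ → ↓│ │   │   │   │
│ │ │ │ ┌─╴ │ ╵ ┌─┴─╴ │ ╷ │
│↓│ │ │↑│  ↓│   │     │ │ │
│ │ ├─┘ └─┐ │ ╶─┤ ╷ ┌─┘ │ │
│↓│ │  ↑ ↰│↓│   │ │ │   │ │
│ │ ╵ ╶─┐ │ ├─┐ ╵ │ │ ┌─┴─┤
│↓│     │↑│↓│ │   │ │ │   │
│ └─────┘ │ │ └───┘ │ ╵ ╷ │
│↳ → → → ↑│↓│       │   │ │
├─────┬───┤ └─┐ ╶───┼───┘ │
│     │   │↳ ↓│     │     │
│ ╶─┐ ├─╴ └─┐ └─┐ ┌─┘ ┌─╴ │
│   │ │     │↳ ↓│ │   │   │
│ ╷ │ ╵ ┌───┴─┐ │ │ ╶─┴───┤
│ │ │   │↓ ↰  │↓│ │       │
│ │ └─┐ │ ╷ ╶─┘ │ └─┬───┐ │
│ │   │ │↓│↑ ← ↲│   │↱ ↓│ │
│ └─┐ └─┘ └─────┴───┘ ╷ ╵ │
│   │    ↳ → → → → → ↑│↳ B│
└───┴─────────────────┴───┘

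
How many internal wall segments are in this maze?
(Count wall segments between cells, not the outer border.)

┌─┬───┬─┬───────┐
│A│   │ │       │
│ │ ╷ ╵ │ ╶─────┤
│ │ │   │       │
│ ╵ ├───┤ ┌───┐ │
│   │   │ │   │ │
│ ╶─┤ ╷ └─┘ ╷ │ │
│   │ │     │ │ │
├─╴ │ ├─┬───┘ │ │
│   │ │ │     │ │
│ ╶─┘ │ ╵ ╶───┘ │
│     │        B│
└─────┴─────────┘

Counting internal wall segments:
Total internal walls: 35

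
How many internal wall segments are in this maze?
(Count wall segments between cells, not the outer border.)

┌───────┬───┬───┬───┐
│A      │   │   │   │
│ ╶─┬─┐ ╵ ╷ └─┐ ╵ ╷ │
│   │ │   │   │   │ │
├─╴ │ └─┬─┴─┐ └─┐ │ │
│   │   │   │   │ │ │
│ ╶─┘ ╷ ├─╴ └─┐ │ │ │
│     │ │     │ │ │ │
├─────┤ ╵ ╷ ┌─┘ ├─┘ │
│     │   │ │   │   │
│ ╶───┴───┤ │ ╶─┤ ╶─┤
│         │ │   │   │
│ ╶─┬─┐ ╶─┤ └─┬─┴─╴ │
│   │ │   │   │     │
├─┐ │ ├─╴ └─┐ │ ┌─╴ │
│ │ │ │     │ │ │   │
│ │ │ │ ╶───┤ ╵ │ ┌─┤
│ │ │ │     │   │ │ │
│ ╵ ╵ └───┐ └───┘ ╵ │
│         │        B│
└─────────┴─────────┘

Counting internal wall segments:
Total internal walls: 81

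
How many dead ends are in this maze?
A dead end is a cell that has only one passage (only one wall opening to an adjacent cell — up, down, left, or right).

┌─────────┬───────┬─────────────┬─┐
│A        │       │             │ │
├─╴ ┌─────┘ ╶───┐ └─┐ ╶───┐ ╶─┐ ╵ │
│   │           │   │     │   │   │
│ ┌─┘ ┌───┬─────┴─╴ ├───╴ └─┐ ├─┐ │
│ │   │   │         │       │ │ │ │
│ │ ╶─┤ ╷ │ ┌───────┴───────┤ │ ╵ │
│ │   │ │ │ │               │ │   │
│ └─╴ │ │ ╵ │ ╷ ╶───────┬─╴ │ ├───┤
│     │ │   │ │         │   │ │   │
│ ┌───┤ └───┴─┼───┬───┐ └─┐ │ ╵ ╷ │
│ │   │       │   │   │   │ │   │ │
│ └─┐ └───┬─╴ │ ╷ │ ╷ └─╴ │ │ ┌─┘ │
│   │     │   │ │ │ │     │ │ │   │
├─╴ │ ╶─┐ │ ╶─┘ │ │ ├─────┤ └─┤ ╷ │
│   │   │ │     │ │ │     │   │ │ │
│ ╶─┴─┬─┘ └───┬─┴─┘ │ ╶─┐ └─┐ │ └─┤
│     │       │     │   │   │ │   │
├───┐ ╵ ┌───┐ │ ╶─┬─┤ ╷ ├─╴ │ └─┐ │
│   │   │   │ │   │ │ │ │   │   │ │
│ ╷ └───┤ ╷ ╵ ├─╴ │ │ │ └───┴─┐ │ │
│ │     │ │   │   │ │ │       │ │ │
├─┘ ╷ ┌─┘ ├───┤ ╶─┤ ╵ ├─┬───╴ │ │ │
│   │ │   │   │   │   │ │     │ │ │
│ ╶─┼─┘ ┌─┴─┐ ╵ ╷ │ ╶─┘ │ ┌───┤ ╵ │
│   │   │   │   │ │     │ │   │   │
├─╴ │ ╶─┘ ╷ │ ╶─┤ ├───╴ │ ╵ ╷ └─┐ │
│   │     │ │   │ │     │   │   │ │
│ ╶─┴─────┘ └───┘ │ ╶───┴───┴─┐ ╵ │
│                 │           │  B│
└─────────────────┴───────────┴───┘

Checking each cell for number of passages:

Dead ends found at positions:
  (0, 0)
  (0, 4)
  (0, 9)
  (0, 16)
  (1, 7)
  (2, 10)
  (2, 13)
  (2, 15)
  (4, 6)
  (4, 12)
  (5, 1)
  (6, 14)
  (7, 3)
  (7, 8)
  (7, 16)
  (9, 9)
  (9, 12)
  (10, 0)
  (10, 3)
  (11, 2)
  (11, 5)
  (11, 11)
  (13, 7)
  (14, 14)
Total dead ends: 24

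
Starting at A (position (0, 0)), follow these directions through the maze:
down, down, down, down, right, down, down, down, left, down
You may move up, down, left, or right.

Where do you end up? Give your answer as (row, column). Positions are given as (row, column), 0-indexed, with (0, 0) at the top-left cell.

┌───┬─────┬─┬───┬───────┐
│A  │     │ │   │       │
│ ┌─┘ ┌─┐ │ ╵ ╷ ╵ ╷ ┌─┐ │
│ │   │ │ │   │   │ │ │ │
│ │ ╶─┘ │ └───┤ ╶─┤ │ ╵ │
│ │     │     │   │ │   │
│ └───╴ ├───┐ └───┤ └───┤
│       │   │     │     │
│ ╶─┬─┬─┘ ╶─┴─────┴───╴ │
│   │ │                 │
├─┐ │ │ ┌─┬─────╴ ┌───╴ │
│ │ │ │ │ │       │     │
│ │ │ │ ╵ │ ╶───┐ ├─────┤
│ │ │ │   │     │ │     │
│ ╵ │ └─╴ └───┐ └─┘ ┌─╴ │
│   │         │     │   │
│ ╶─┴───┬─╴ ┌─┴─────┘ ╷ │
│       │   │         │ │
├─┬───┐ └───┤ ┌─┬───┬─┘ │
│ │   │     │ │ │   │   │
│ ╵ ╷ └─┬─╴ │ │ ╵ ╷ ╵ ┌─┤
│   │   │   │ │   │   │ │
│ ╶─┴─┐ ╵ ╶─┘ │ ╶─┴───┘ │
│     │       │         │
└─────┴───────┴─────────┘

Following directions step by step:
Start: (0, 0)
  down: (0, 0) → (1, 0)
  down: (1, 0) → (2, 0)
  down: (2, 0) → (3, 0)
  down: (3, 0) → (4, 0)
  right: (4, 0) → (4, 1)
  down: (4, 1) → (5, 1)
  down: (5, 1) → (6, 1)
  down: (6, 1) → (7, 1)
  left: (7, 1) → (7, 0)
  down: (7, 0) → (8, 0)
Final position: (8, 0)

Path taken:

┌───┬─────┬─┬───┬───────┐
│A  │     │ │   │       │
│ ┌─┘ ┌─┐ │ ╵ ╷ ╵ ╷ ┌─┐ │
│↓│   │ │ │   │   │ │ │ │
│ │ ╶─┘ │ └───┤ ╶─┤ │ ╵ │
│↓│     │     │   │ │   │
│ └───╴ ├───┐ └───┤ └───┤
│↓      │   │     │     │
│ ╶─┬─┬─┘ ╶─┴─────┴───╴ │
│↳ ↓│ │                 │
├─┐ │ │ ┌─┬─────╴ ┌───╴ │
│ │↓│ │ │ │       │     │
│ │ │ │ ╵ │ ╶───┐ ├─────┤
│ │↓│ │   │     │ │     │
│ ╵ │ └─╴ └───┐ └─┘ ┌─╴ │
│↓ ↲│         │     │   │
│ ╶─┴───┬─╴ ┌─┴─────┘ ╷ │
│B      │   │         │ │
├─┬───┐ └───┤ ┌─┬───┬─┘ │
│ │   │     │ │ │   │   │
│ ╵ ╷ └─┬─╴ │ │ ╵ ╷ ╵ ┌─┤
│   │   │   │ │   │   │ │
│ ╶─┴─┐ ╵ ╶─┘ │ ╶─┴───┘ │
│     │       │         │
└─────┴───────┴─────────┘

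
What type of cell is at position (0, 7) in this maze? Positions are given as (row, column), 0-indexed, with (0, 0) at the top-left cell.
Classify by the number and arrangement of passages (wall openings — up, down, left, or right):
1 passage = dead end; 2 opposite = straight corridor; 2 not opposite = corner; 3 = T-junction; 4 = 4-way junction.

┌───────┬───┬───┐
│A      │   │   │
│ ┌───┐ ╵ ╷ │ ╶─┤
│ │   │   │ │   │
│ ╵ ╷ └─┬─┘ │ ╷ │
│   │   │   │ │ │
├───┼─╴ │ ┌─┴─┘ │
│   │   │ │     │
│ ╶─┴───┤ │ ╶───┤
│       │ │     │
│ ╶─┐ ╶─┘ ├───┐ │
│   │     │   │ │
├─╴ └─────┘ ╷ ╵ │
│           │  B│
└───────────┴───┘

Checking cell at (0, 7):
Number of passages: 1
Cell type: dead end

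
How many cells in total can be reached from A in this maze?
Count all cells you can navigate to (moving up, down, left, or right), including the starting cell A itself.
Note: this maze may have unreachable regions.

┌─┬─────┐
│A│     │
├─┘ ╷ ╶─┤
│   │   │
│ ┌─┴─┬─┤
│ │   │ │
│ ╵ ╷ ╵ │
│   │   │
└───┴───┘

Using BFS/flood-fill to find all reachable cells from A:
Maze size: 4 × 4 = 16 total cells
15 cell(s) are walled off and cannot be reached from A.
Reachable cells: 1

Reachable region (· marks reachable cells):

┌─┬─────┐
│A│     │
├─┘ ╷ ╶─┤
│   │   │
│ ┌─┴─┬─┤
│ │   │ │
│ ╵ ╷ ╵ │
│   │   │
└───┴───┘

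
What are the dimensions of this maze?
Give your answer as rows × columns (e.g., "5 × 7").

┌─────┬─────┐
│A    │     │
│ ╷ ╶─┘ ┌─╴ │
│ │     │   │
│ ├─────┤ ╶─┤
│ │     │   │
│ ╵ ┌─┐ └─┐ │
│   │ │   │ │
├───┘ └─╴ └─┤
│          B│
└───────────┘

Counting the maze dimensions:
Rows (vertical): 5
Columns (horizontal): 6
Dimensions: 5 × 6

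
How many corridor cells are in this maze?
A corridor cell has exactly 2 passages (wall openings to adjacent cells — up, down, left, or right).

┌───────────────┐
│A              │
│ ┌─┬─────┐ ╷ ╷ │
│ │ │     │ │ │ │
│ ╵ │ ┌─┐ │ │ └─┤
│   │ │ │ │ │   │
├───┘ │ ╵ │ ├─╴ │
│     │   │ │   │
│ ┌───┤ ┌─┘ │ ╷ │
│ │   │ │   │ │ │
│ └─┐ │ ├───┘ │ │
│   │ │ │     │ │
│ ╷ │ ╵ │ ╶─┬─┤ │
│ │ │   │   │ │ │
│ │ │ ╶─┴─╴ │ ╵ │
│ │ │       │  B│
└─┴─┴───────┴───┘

Counting cells with exactly 2 passages:
Total corridor cells: 50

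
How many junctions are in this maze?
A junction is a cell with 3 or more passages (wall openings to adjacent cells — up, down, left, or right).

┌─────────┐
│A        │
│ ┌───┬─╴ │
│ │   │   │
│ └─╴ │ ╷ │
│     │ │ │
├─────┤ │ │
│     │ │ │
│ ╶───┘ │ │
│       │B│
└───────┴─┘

Checking each cell for number of passages:

Junctions found (3+ passages):
  (1, 4): 3 passages
Total junctions: 1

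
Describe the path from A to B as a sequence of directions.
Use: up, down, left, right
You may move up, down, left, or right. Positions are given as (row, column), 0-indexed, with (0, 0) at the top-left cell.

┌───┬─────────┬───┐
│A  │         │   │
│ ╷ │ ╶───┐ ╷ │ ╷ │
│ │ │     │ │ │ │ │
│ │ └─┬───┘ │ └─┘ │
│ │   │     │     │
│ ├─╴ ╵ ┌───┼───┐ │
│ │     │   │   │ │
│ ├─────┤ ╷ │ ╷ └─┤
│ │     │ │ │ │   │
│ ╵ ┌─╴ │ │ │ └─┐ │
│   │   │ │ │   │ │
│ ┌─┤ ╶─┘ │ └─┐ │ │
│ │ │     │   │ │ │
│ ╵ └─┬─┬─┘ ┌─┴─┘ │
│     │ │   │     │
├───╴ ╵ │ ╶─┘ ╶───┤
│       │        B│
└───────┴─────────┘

Finding the path and converting it to directions:
Path through cells: (0,0) → (1,0) → (2,0) → (3,0) → (4,0) → (5,0) → (5,1) → (4,1) → (4,2) → (4,3) → (5,3) → (5,2) → (6,2) → (6,3) → (6,4) → (5,4) → (4,4) → (3,4) → (3,5) → (4,5) → (5,5) → (6,5) → (7,5) → (7,4) → (8,4) → (8,5) → (8,6) → (8,7) → (8,8)
Directions: down, down, down, down, down, right, up, right, right, down, left, down, right, right, up, up, up, right, down, down, down, down, left, down, right, right, right, right

Solution:

┌───┬─────────┬───┐
│A  │         │   │
│ ╷ │ ╶───┐ ╷ │ ╷ │
│↓│ │     │ │ │ │ │
│ │ └─┬───┘ │ └─┘ │
│↓│   │     │     │
│ ├─╴ ╵ ┌───┼───┐ │
│↓│     │↱ ↓│   │ │
│ ├─────┤ ╷ │ ╷ └─┤
│↓│↱ → ↓│↑│↓│ │   │
│ ╵ ┌─╴ │ │ │ └─┐ │
│↳ ↑│↓ ↲│↑│↓│   │ │
│ ┌─┤ ╶─┘ │ └─┐ │ │
│ │ │↳ → ↑│↓  │ │ │
│ ╵ └─┬─┬─┘ ┌─┴─┘ │
│     │ │↓ ↲│     │
├───╴ ╵ │ ╶─┘ ╶───┤
│       │↳ → → → B│
└───────┴─────────┘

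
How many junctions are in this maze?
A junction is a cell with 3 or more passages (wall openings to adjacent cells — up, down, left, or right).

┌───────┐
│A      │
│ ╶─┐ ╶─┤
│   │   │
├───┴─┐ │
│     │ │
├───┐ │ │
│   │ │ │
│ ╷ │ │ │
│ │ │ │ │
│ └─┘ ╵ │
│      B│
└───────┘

Checking each cell for number of passages:

Junctions found (3+ passages):
  (0, 2): 3 passages
  (5, 2): 3 passages
Total junctions: 2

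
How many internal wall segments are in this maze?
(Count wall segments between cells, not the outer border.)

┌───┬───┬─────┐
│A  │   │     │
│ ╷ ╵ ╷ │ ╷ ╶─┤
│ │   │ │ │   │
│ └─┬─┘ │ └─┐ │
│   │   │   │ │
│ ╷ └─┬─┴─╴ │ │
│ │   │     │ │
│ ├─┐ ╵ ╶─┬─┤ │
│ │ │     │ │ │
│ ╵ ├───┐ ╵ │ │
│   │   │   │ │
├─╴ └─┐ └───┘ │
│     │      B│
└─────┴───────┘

Counting internal wall segments:
Total internal walls: 36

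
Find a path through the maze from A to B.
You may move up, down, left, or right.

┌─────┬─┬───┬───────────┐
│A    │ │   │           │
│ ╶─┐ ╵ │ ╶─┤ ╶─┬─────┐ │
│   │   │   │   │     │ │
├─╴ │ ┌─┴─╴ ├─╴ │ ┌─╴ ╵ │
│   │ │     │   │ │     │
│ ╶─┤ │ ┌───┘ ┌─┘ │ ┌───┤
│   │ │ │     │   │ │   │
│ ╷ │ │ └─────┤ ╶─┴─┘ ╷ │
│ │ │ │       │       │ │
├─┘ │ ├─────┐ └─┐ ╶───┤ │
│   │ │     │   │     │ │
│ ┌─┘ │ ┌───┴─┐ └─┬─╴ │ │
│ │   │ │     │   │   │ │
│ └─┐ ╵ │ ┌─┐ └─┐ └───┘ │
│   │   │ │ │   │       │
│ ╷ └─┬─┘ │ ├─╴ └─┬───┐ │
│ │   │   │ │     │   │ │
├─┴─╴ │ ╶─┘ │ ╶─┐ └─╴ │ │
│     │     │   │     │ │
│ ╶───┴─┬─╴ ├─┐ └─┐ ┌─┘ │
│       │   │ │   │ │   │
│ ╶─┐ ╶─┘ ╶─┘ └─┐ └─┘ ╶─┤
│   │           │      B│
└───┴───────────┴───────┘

Finding the shortest path through the maze:
Path length: 46 steps
Directions: down → right → down → left → down → right → down → down → left → down → down → right → down → right → down → left → left → down → right → right → down → right → right → up → right → up → left → left → up → right → up → up → right → right → down → right → down → left → down → right → down → right → down → right → right → right

Solution:

┌─────┬─┬───┬───────────┐
│A    │ │   │           │
│ ╶─┐ ╵ │ ╶─┤ ╶─┬─────┐ │
│↳ ↓│   │   │   │     │ │
├─╴ │ ┌─┴─╴ ├─╴ │ ┌─╴ ╵ │
│↓ ↲│ │     │   │ │     │
│ ╶─┤ │ ┌───┘ ┌─┘ │ ┌───┤
│↳ ↓│ │ │     │   │ │   │
│ ╷ │ │ └─────┤ ╶─┴─┘ ╷ │
│ │↓│ │       │       │ │
├─┘ │ ├─────┐ └─┐ ╶───┤ │
│↓ ↲│ │     │   │     │ │
│ ┌─┘ │ ┌───┴─┐ └─┬─╴ │ │
│↓│   │ │↱ → ↓│   │   │ │
│ └─┐ ╵ │ ┌─┐ └─┐ └───┘ │
│↳ ↓│   │↑│ │↳ ↓│       │
│ ╷ └─┬─┘ │ ├─╴ └─┬───┐ │
│ │↳ ↓│↱ ↑│ │↓ ↲  │   │ │
├─┴─╴ │ ╶─┘ │ ╶─┐ └─╴ │ │
│↓ ← ↲│↑ ← ↰│↳ ↓│     │ │
│ ╶───┴─┬─╴ ├─┐ └─┐ ┌─┘ │
│↳ → ↓  │↱ ↑│ │↳ ↓│ │   │
│ ╶─┐ ╶─┘ ╶─┘ └─┐ └─┘ ╶─┤
│   │↳ → ↑      │↳ → → B│
└───┴───────────┴───────┘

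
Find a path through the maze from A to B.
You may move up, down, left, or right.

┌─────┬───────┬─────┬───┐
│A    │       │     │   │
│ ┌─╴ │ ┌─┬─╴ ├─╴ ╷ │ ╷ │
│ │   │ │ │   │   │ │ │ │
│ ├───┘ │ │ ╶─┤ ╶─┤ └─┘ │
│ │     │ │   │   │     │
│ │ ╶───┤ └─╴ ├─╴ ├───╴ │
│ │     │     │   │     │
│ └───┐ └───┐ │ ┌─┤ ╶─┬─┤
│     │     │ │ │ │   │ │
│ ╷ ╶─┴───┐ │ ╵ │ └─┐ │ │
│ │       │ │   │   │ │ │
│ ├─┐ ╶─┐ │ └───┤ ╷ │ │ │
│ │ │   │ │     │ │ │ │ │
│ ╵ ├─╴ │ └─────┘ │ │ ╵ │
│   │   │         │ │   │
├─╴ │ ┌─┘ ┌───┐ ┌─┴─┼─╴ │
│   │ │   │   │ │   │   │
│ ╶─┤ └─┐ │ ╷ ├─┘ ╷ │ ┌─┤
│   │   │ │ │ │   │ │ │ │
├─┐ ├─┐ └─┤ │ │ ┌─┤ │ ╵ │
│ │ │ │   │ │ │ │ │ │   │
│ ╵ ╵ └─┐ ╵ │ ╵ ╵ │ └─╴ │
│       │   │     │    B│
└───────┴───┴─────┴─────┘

Finding the shortest path through the maze:
Path length: 36 steps
Directions: down → down → down → down → right → down → right → down → right → down → left → down → down → right → down → right → down → right → up → up → up → right → down → down → down → right → up → up → right → up → right → down → down → down → right → right

Solution:

┌─────┬───────┬─────┬───┐
│A    │       │     │   │
│ ┌─╴ │ ┌─┬─╴ ├─╴ ╷ │ ╷ │
│↓│   │ │ │   │   │ │ │ │
│ ├───┘ │ │ ╶─┤ ╶─┤ └─┘ │
│↓│     │ │   │   │     │
│ │ ╶───┤ └─╴ ├─╴ ├───╴ │
│↓│     │     │   │     │
│ └───┐ └───┐ │ ┌─┤ ╶─┬─┤
│↳ ↓  │     │ │ │ │   │ │
│ ╷ ╶─┴───┐ │ ╵ │ └─┐ │ │
│ │↳ ↓    │ │   │   │ │ │
│ ├─┐ ╶─┐ │ └───┤ ╷ │ │ │
│ │ │↳ ↓│ │     │ │ │ │ │
│ ╵ ├─╴ │ └─────┘ │ │ ╵ │
│   │↓ ↲│         │ │   │
├─╴ │ ┌─┘ ┌───┐ ┌─┴─┼─╴ │
│   │↓│   │↱ ↓│ │↱ ↓│   │
│ ╶─┤ └─┐ │ ╷ ├─┘ ╷ │ ┌─┤
│   │↳ ↓│ │↑│↓│↱ ↑│↓│ │ │
├─┐ ├─┐ └─┤ │ │ ┌─┤ │ ╵ │
│ │ │ │↳ ↓│↑│↓│↑│ │↓│   │
│ ╵ ╵ └─┐ ╵ │ ╵ ╵ │ └─╴ │
│       │↳ ↑│↳ ↑  │↳ → B│
└───────┴───┴─────┴─────┘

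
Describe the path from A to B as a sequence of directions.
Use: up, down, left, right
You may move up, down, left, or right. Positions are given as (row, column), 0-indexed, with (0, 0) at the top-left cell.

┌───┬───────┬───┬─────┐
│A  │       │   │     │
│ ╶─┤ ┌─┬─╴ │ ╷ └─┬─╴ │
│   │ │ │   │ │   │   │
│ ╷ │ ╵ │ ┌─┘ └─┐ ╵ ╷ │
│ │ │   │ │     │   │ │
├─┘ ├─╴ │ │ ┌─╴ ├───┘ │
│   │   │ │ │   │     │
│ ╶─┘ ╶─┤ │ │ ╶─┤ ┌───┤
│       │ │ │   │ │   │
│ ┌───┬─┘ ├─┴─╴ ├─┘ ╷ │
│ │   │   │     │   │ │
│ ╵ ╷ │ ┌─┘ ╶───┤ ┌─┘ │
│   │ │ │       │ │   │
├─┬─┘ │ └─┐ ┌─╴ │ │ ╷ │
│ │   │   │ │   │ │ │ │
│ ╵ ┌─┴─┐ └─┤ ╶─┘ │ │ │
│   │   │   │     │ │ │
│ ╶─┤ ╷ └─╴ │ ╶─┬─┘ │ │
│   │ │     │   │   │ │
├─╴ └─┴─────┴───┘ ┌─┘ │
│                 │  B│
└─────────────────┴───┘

Finding the path and converting it to directions:
Path through cells: (0,0) → (1,0) → (1,1) → (2,1) → (3,1) → (3,0) → (4,0) → (5,0) → (6,0) → (6,1) → (5,1) → (5,2) → (6,2) → (7,2) → (7,1) → (8,1) → (8,0) → (9,0) → (9,1) → (10,1) → (10,2) → (10,3) → (10,4) → (10,5) → (10,6) → (10,7) → (10,8) → (9,8) → (9,9) → (8,9) → (7,9) → (6,9) → (6,10) → (7,10) → (8,10) → (9,10) → (10,10)
Directions: down, right, down, down, left, down, down, down, right, up, right, down, down, left, down, left, down, right, down, right, right, right, right, right, right, right, up, right, up, up, up, right, down, down, down, down

Solution:

┌───┬───────┬───┬─────┐
│A  │       │   │     │
│ ╶─┤ ┌─┬─╴ │ ╷ └─┬─╴ │
│↳ ↓│ │ │   │ │   │   │
│ ╷ │ ╵ │ ┌─┘ └─┐ ╵ ╷ │
│ │↓│   │ │     │   │ │
├─┘ ├─╴ │ │ ┌─╴ ├───┘ │
│↓ ↲│   │ │ │   │     │
│ ╶─┘ ╶─┤ │ │ ╶─┤ ┌───┤
│↓      │ │ │   │ │   │
│ ┌───┬─┘ ├─┴─╴ ├─┘ ╷ │
│↓│↱ ↓│   │     │   │ │
│ ╵ ╷ │ ┌─┘ ╶───┤ ┌─┘ │
│↳ ↑│↓│ │       │ │↱ ↓│
├─┬─┘ │ └─┐ ┌─╴ │ │ ╷ │
│ │↓ ↲│   │ │   │ │↑│↓│
│ ╵ ┌─┴─┐ └─┤ ╶─┘ │ │ │
│↓ ↲│   │   │     │↑│↓│
│ ╶─┤ ╷ └─╴ │ ╶─┬─┘ │ │
│↳ ↓│ │     │   │↱ ↑│↓│
├─╴ └─┴─────┴───┘ ┌─┘ │
│  ↳ → → → → → → ↑│  B│
└─────────────────┴───┘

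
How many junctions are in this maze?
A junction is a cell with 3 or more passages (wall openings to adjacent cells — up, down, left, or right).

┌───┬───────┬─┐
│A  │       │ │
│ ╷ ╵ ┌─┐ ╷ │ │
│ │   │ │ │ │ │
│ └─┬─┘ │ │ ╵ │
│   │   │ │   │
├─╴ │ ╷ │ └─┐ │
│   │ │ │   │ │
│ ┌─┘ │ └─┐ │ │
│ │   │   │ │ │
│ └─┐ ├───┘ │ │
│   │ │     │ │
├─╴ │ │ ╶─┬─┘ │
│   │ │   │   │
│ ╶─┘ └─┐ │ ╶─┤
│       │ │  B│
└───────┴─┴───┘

Checking each cell for number of passages:

Junctions found (3+ passages):
  (0, 4): 3 passages
  (2, 3): 3 passages
  (2, 6): 3 passages
  (4, 2): 3 passages
  (7, 2): 3 passages
Total junctions: 5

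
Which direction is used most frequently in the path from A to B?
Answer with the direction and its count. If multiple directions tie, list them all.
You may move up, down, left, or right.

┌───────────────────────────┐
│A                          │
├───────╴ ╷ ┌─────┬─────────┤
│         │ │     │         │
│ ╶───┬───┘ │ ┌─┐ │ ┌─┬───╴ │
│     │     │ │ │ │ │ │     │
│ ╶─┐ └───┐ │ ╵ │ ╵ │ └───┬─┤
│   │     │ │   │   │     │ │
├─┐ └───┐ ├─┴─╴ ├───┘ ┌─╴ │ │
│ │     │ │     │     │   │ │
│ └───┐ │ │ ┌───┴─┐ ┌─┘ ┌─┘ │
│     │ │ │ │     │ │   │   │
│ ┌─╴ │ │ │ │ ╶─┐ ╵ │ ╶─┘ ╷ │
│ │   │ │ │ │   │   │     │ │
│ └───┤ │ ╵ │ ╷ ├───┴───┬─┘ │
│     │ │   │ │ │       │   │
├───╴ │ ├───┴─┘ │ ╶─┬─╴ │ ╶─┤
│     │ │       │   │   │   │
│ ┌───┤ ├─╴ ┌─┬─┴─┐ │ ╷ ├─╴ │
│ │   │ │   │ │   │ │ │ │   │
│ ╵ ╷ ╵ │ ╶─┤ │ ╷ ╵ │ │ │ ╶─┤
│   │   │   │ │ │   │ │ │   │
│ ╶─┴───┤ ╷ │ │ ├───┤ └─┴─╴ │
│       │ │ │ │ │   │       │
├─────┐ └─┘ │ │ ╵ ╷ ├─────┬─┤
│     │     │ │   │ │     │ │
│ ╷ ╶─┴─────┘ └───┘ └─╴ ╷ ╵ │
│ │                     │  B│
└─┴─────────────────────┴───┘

Directions: right, right, right, right, down, left, left, left, left, down, down, right, down, right, right, down, down, down, down, down, down, left, up, left, down, left, down, right, right, right, down, right, right, up, up, left, up, right, up, right, right, up, up, left, up, right, right, down, right, up, up, right, up, right, right, down, left, down, left, down, right, right, up, right, down, down, left, down, right, down, left, down, right, down, left, left, left, up, up, up, right, up, left, left, left, down, right, down, down, left, up, left, down, down, down, right, up, right, down, down, right, right, up, right, down, right
Counts: {'right': 34, 'down': 32, 'left': 21, 'up': 19}
Most common: right (34 times)

Solution:

┌───────────────────────────┐
│A → → → ↓                  │
├───────╴ ╷ ┌─────┬─────────┤
│↓ ← ← ← ↲│ │     │         │
│ ╶───┬───┘ │ ┌─┐ │ ┌─┬───╴ │
│↓    │     │ │ │ │ │ │     │
│ ╶─┐ └───┐ │ ╵ │ ╵ │ └───┬─┤
│↳ ↓│     │ │   │   │↱ → ↓│ │
├─┐ └───┐ ├─┴─╴ ├───┘ ┌─╴ │ │
│ │↳ → ↓│ │     │  ↱ ↑│↓ ↲│ │
│ └───┐ │ │ ┌───┴─┐ ┌─┘ ┌─┘ │
│     │↓│ │ │↱ → ↓│↑│↓ ↲│↱ ↓│
│ ┌─╴ │ │ │ │ ╶─┐ ╵ │ ╶─┘ ╷ │
│ │   │↓│ │ │↑ ↰│↳ ↑│↳ → ↑│↓│
│ └───┤ │ ╵ │ ╷ ├───┴───┬─┘ │
│     │↓│   │ │↑│↓ ← ← ↰│↓ ↲│
├───╴ │ ├───┴─┘ │ ╶─┬─╴ │ ╶─┤
│     │↓│  ↱ → ↑│↳ ↓│↱ ↑│↳ ↓│
│ ┌───┤ ├─╴ ┌─┬─┴─┐ │ ╷ ├─╴ │
│ │↓ ↰│↓│↱ ↑│ │↓ ↰│↓│↑│ │↓ ↲│
│ ╵ ╷ ╵ │ ╶─┤ │ ╷ ╵ │ │ │ ╶─┤
│↓ ↲│↑ ↲│↑ ↰│ │↓│↑ ↲│↑│ │↳ ↓│
│ ╶─┴───┤ ╷ │ │ ├───┤ └─┴─╴ │
│↳ → → ↓│ │↑│ │↓│↱ ↓│↑ ← ← ↲│
├─────┐ └─┘ │ │ ╵ ╷ ├─────┬─┤
│     │↳ → ↑│ │↳ ↑│↓│  ↱ ↓│ │
│ ╷ ╶─┴─────┘ └───┘ └─╴ ╷ ╵ │
│ │                ↳ → ↑│↳ B│
└─┴─────────────────────┴───┘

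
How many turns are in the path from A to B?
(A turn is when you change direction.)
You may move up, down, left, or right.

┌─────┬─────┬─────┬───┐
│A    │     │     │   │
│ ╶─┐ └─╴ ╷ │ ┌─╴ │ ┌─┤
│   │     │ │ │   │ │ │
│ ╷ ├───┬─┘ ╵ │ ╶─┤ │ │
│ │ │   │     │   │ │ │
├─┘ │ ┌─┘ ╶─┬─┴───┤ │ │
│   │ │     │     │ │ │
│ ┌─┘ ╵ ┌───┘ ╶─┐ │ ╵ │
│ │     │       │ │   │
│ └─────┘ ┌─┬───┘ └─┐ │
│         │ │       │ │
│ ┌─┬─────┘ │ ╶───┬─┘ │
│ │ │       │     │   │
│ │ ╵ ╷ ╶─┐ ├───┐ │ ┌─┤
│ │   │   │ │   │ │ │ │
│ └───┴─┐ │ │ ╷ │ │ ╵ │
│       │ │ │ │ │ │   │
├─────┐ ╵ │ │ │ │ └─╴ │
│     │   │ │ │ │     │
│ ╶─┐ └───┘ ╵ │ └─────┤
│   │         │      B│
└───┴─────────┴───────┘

Directions: down, right, down, down, left, down, down, down, down, down, right, right, right, down, right, up, up, left, up, right, right, down, down, down, down, right, up, up, up, right, down, down, down, right, right, right
Number of turns: 17

Solution:

┌─────┬─────┬─────┬───┐
│A    │     │     │   │
│ ╶─┐ └─╴ ╷ │ ┌─╴ │ ┌─┤
│↳ ↓│     │ │ │   │ │ │
│ ╷ ├───┬─┘ ╵ │ ╶─┤ │ │
│ │↓│   │     │   │ │ │
├─┘ │ ┌─┘ ╶─┬─┴───┤ │ │
│↓ ↲│ │     │     │ │ │
│ ┌─┘ ╵ ┌───┘ ╶─┐ │ ╵ │
│↓│     │       │ │   │
│ └─────┘ ┌─┬───┘ └─┐ │
│↓        │ │       │ │
│ ┌─┬─────┘ │ ╶───┬─┘ │
│↓│ │  ↱ → ↓│     │   │
│ │ ╵ ╷ ╶─┐ ├───┐ │ ┌─┤
│↓│   │↑ ↰│↓│↱ ↓│ │ │ │
│ └───┴─┐ │ │ ╷ │ │ ╵ │
│↳ → → ↓│↑│↓│↑│↓│ │   │
├─────┐ ╵ │ │ │ │ └─╴ │
│     │↳ ↑│↓│↑│↓│     │
│ ╶─┐ └───┘ ╵ │ └─────┤
│   │      ↳ ↑│↳ → → B│
└───┴─────────┴───────┘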